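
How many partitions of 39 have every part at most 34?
p(39, parts ≤ 34) = 31173

Use the recurrence p(n, m) = p(n, m−1) + p(n−m, m): either the largest part is < m (count p(n, m−1)) or the largest part is exactly m (remove one copy of m, count p(n−m, m)). With p(0, ·) = 1 this gives p(39, parts ≤ 34) = 31173. (By conjugating Young diagrams, this also counts partitions of 39 into at most 34 parts.)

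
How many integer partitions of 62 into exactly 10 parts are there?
p(62, 10 parts) = 79725

Partitions of n into exactly k parts are in bijection with partitions of n − k into at most k parts (subtract 1 from each part). So p(62, exactly 10) = p(52, parts ≤ 10). Computing via the recurrence p(m, j) = p(m, j−1) + p(m−j, j) gives 79725.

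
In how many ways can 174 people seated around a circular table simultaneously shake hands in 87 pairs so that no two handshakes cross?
C_87 = 16435314834665426797069144960762886143367590394940

These noncrossing handshakes are counted by the Catalan number C_n = (1/(n + 1)) · C(2n, n). For n = 87: C_87 = (1/88) · C(174, 87) = 1446307705450557558142084756547133980616347954754720/88 = 16435314834665426797069144960762886143367590394940.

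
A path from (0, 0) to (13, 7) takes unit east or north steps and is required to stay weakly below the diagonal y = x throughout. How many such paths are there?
Number of paths = 38760

By the reflection principle (André's argument), the number of monotone paths to (13, 7) with n ≤ m that never go above y = x is C(20, 13) − C(20, 14) = 77520 − 38760 = 38760.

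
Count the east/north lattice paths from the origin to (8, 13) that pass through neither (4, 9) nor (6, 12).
Number of paths = 119198

Inclusion–exclusion. Total paths: C(21, 8) = 203490. Through P₁: C(13, 4)·C(8, 4) = 50050. Through P₂: C(18, 6)·C(3, 2) = 55692. Since P₁ is strictly southwest of P₂, a monotone path through both must visit P₁ then P₂; paths through both = C(13, 4)·C(5, 2)·C(3, 2) = 21450. Avoid both = 203490 − 50050 − 55692 + 21450 = 119198.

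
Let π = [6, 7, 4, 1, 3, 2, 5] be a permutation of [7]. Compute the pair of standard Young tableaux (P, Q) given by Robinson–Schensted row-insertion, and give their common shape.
P = [1, 2, 5] / [3, 7] / [4] / [6];  Q = [1, 2, 7] / [3, 5] / [4] / [6];  common shape = (3, 2, 1, 1)

Row-insert the values π_1, π_2, … into P one at a time, bumping the leftmost entry strictly greater than the inserted value down to the next row. The recording tableau Q records, in position (i, j), the step at which that cell was added to P.
  Insert 6 (step 1): P = [6];  Q = [1]
  Insert 7 (step 2): P = [6, 7];  Q = [1, 2]
  Insert 4 (step 3): P = [4, 7] / [6];  Q = [1, 2] / [3]
  Insert 1 (step 4): P = [1, 7] / [4] / [6];  Q = [1, 2] / [3] / [4]
  Insert 3 (step 5): P = [1, 3] / [4, 7] / [6];  Q = [1, 2] / [3, 5] / [4]
  Insert 2 (step 6): P = [1, 2] / [3, 7] / [4] / [6];  Q = [1, 2] / [3, 5] / [4] / [6]
  Insert 5 (step 7): P = [1, 2, 5] / [3, 7] / [4] / [6];  Q = [1, 2, 7] / [3, 5] / [4] / [6]
Final shape: (3, 2, 1, 1).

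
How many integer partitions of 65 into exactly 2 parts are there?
p(65, 2 parts) = 32

Partitions of n into exactly k parts are in bijection with partitions of n − k into at most k parts (subtract 1 from each part). So p(65, exactly 2) = p(63, parts ≤ 2). Computing via the recurrence p(m, j) = p(m, j−1) + p(m−j, j) gives 32.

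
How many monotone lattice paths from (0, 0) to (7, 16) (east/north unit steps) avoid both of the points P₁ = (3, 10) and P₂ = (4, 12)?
Number of paths = 151427

Inclusion–exclusion. Total paths: C(23, 7) = 245157. Through P₁: C(13, 3)·C(10, 4) = 60060. Through P₂: C(16, 4)·C(7, 3) = 63700. Since P₁ is strictly southwest of P₂, a monotone path through both must visit P₁ then P₂; paths through both = C(13, 3)·C(3, 1)·C(7, 3) = 30030. Avoid both = 245157 − 60060 − 63700 + 30030 = 151427.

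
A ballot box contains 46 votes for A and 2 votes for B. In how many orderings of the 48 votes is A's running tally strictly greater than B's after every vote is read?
Strict-lead orderings = 1034

Total orderings of the 48 votes with 46 for A: C(48, 46) = 1128. By the Bertrand ballot formula (Cycle Lemma / reflection principle), the number of orderings in which A is strictly ahead of B throughout is (p − q)/(p + q) · C(p + q, p) = (46 − 2)/(46 + 2) · 1128 = 1034.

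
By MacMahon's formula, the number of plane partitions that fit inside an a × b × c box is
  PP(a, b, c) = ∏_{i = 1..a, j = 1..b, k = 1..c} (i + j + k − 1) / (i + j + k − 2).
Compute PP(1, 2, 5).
PP(1, 2, 5) = 21

Evaluate the triple product over i = 1..1, j = 1..2, k = 1..5. The factors are (2/1) · (3/2) · (4/3) · (5/4) · (6/5) · (3/2) · (4/3) · (5/4) · … (10 factors total). The numerators and denominators telescope so the product is an integer; carrying out the multiplication exactly gives PP(1, 2, 5) = 21.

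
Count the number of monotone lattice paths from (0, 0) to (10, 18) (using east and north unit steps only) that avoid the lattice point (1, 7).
Number of paths = 11779430

Total paths from (0, 0) to (10, 18): C(28, 10) = 13123110. Paths through (1, 7): (paths (0, 0) → (1, 7)) × (paths (1, 7) → (10, 18)) = C(8, 1) · C(20, 9) = 8 · 167960 = 1343680. Avoidance count = 13123110 − 1343680 = 11779430.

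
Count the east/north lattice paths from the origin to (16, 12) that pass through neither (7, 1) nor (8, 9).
Number of paths = 25078805

Inclusion–exclusion. Total paths: C(28, 16) = 30421755. Through P₁: C(8, 7)·C(20, 9) = 1343680. Through P₂: C(17, 8)·C(11, 8) = 4011150. Since P₁ is strictly southwest of P₂, a monotone path through both must visit P₁ then P₂; paths through both = C(8, 7)·C(9, 1)·C(11, 8) = 11880. Avoid both = 30421755 − 1343680 − 4011150 + 11880 = 25078805.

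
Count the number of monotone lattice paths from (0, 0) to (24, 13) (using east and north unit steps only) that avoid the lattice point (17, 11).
Number of paths = 2789396820

Total paths from (0, 0) to (24, 13): C(37, 24) = 3562467300. Paths through (17, 11): (paths (0, 0) → (17, 11)) × (paths (17, 11) → (24, 13)) = C(28, 17) · C(9, 7) = 21474180 · 36 = 773070480. Avoidance count = 3562467300 − 773070480 = 2789396820.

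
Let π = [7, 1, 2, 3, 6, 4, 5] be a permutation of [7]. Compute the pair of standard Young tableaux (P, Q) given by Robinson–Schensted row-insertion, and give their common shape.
P = [1, 2, 3, 4, 5] / [6] / [7];  Q = [1, 3, 4, 5, 7] / [2] / [6];  common shape = (5, 1, 1)

Row-insert the values π_1, π_2, … into P one at a time, bumping the leftmost entry strictly greater than the inserted value down to the next row. The recording tableau Q records, in position (i, j), the step at which that cell was added to P.
  Insert 7 (step 1): P = [7];  Q = [1]
  Insert 1 (step 2): P = [1] / [7];  Q = [1] / [2]
  Insert 2 (step 3): P = [1, 2] / [7];  Q = [1, 3] / [2]
  Insert 3 (step 4): P = [1, 2, 3] / [7];  Q = [1, 3, 4] / [2]
  Insert 6 (step 5): P = [1, 2, 3, 6] / [7];  Q = [1, 3, 4, 5] / [2]
  Insert 4 (step 6): P = [1, 2, 3, 4] / [6] / [7];  Q = [1, 3, 4, 5] / [2] / [6]
  Insert 5 (step 7): P = [1, 2, 3, 4, 5] / [6] / [7];  Q = [1, 3, 4, 5, 7] / [2] / [6]
Final shape: (5, 1, 1).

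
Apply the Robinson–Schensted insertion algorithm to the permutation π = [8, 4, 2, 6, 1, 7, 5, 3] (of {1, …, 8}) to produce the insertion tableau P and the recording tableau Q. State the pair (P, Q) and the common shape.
P = [1, 3, 7] / [2, 5] / [4, 6] / [8];  Q = [1, 4, 6] / [2, 7] / [3, 8] / [5];  common shape = (3, 2, 2, 1)

Row-insert the values π_1, π_2, … into P one at a time, bumping the leftmost entry strictly greater than the inserted value down to the next row. The recording tableau Q records, in position (i, j), the step at which that cell was added to P.
  Insert 8 (step 1): P = [8];  Q = [1]
  Insert 4 (step 2): P = [4] / [8];  Q = [1] / [2]
  Insert 2 (step 3): P = [2] / [4] / [8];  Q = [1] / [2] / [3]
  Insert 6 (step 4): P = [2, 6] / [4] / [8];  Q = [1, 4] / [2] / [3]
  Insert 1 (step 5): P = [1, 6] / [2] / [4] / [8];  Q = [1, 4] / [2] / [3] / [5]
  Insert 7 (step 6): P = [1, 6, 7] / [2] / [4] / [8];  Q = [1, 4, 6] / [2] / [3] / [5]
  Insert 5 (step 7): P = [1, 5, 7] / [2, 6] / [4] / [8];  Q = [1, 4, 6] / [2, 7] / [3] / [5]
  Insert 3 (step 8): P = [1, 3, 7] / [2, 5] / [4, 6] / [8];  Q = [1, 4, 6] / [2, 7] / [3, 8] / [5]
Final shape: (3, 2, 2, 1).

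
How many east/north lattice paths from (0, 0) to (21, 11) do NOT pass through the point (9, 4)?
Number of paths = 92997060

Total paths from (0, 0) to (21, 11): C(32, 21) = 129024480. Paths through (9, 4): (paths (0, 0) → (9, 4)) × (paths (9, 4) → (21, 11)) = C(13, 9) · C(19, 12) = 715 · 50388 = 36027420. Avoidance count = 129024480 − 36027420 = 92997060.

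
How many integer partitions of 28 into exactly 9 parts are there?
p(28, 9 parts) = 393

Partitions of n into exactly k parts are in bijection with partitions of n − k into at most k parts (subtract 1 from each part). So p(28, exactly 9) = p(19, parts ≤ 9). Computing via the recurrence p(m, j) = p(m, j−1) + p(m−j, j) gives 393.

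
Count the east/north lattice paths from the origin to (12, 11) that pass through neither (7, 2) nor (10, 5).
Number of paths = 1216082

Inclusion–exclusion. Total paths: C(23, 12) = 1352078. Through P₁: C(9, 7)·C(14, 5) = 72072. Through P₂: C(15, 10)·C(8, 2) = 84084. Since P₁ is strictly southwest of P₂, a monotone path through both must visit P₁ then P₂; paths through both = C(9, 7)·C(6, 3)·C(8, 2) = 20160. Avoid both = 1352078 − 72072 − 84084 + 20160 = 1216082.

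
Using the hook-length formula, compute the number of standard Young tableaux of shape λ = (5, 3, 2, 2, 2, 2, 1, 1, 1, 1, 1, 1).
# SYT of shape (5, 3, 2, 2, 2, 2, 1, 1, 1, 1, 1, 1) = 91400925

Hook-length formula: f^λ = n! / Π hook(c), product over all cells c of the Young diagram. For λ = (5, 3, 2, 2, 2, 2, 1, 1, 1, 1, 1, 1), n = 22 boxes. Hook lengths by row (left-to-right, top-to-bottom): [16, 9, 4, 2, 1]; [13, 6, 1]; [11, 4]; [10, 3]; [9, 2]; [8, 1]; [6]; [5]; [4]; [3]; [2]; [1]. Product of hooks = 12297476505600. So f^λ = 22! / 12297476505600 = 1124000727777607680000 / 12297476505600 = 91400925.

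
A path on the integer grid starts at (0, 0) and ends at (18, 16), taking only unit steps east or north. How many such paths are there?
Number of paths = 2203961430

A monotone lattice path from (0, 0) to (18, 16) consists of 18 east steps and 16 north steps in some order, so it is determined by which 18 of the 34 steps are east. The count is C(34, 18) = 2203961430.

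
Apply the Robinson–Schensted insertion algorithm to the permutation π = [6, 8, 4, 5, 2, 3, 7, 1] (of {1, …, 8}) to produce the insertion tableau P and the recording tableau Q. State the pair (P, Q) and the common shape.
P = [1, 3, 7] / [2, 5] / [4, 8] / [6];  Q = [1, 2, 7] / [3, 4] / [5, 6] / [8];  common shape = (3, 2, 2, 1)

Row-insert the values π_1, π_2, … into P one at a time, bumping the leftmost entry strictly greater than the inserted value down to the next row. The recording tableau Q records, in position (i, j), the step at which that cell was added to P.
  Insert 6 (step 1): P = [6];  Q = [1]
  Insert 8 (step 2): P = [6, 8];  Q = [1, 2]
  Insert 4 (step 3): P = [4, 8] / [6];  Q = [1, 2] / [3]
  Insert 5 (step 4): P = [4, 5] / [6, 8];  Q = [1, 2] / [3, 4]
  Insert 2 (step 5): P = [2, 5] / [4, 8] / [6];  Q = [1, 2] / [3, 4] / [5]
  Insert 3 (step 6): P = [2, 3] / [4, 5] / [6, 8];  Q = [1, 2] / [3, 4] / [5, 6]
  Insert 7 (step 7): P = [2, 3, 7] / [4, 5] / [6, 8];  Q = [1, 2, 7] / [3, 4] / [5, 6]
  Insert 1 (step 8): P = [1, 3, 7] / [2, 5] / [4, 8] / [6];  Q = [1, 2, 7] / [3, 4] / [5, 6] / [8]
Final shape: (3, 2, 2, 1).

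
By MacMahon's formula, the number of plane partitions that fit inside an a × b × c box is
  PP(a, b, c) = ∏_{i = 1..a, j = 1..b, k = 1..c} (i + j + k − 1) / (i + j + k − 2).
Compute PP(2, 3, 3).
PP(2, 3, 3) = 175

Evaluate the triple product over i = 1..2, j = 1..3, k = 1..3. The factors are (2/1) · (3/2) · (4/3) · (3/2) · (4/3) · (5/4) · (4/3) · (5/4) · … (18 factors total). The numerators and denominators telescope so the product is an integer; carrying out the multiplication exactly gives PP(2, 3, 3) = 175.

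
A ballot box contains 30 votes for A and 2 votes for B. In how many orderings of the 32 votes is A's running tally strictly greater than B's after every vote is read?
Strict-lead orderings = 434

Total orderings of the 32 votes with 30 for A: C(32, 30) = 496. By the Bertrand ballot formula (Cycle Lemma / reflection principle), the number of orderings in which A is strictly ahead of B throughout is (p − q)/(p + q) · C(p + q, p) = (30 − 2)/(30 + 2) · 496 = 434.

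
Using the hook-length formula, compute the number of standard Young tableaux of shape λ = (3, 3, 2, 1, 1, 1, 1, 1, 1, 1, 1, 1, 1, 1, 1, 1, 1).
# SYT of shape (3, 3, 2, 1, 1, 1, 1, 1, 1, 1, 1, 1, 1, 1, 1, 1, 1) = 98175

Hook-length formula: f^λ = n! / Π hook(c), product over all cells c of the Young diagram. For λ = (3, 3, 2, 1, 1, 1, 1, 1, 1, 1, 1, 1, 1, 1, 1, 1, 1), n = 22 boxes. Hook lengths by row (left-to-right, top-to-bottom): [19, 4, 2]; [18, 3, 1]; [16, 1]; [14]; [13]; [12]; [11]; [10]; [9]; [8]; [7]; [6]; [5]; [4]; [3]; [2]; [1]. Product of hooks = 11448950626713600. So f^λ = 22! / 11448950626713600 = 1124000727777607680000 / 11448950626713600 = 98175.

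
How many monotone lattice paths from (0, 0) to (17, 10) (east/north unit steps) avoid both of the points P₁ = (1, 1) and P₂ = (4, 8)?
Number of paths = 4323560

Inclusion–exclusion. Total paths: C(27, 17) = 8436285. Through P₁: C(2, 1)·C(25, 16) = 4085950. Through P₂: C(12, 4)·C(15, 13) = 51975. Since P₁ is strictly southwest of P₂, a monotone path through both must visit P₁ then P₂; paths through both = C(2, 1)·C(10, 3)·C(15, 13) = 25200. Avoid both = 8436285 − 4085950 − 51975 + 25200 = 4323560.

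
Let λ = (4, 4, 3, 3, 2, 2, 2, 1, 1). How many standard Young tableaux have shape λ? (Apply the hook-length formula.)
# SYT of shape (4, 4, 3, 3, 2, 2, 2, 1, 1) = 475284810

Hook-length formula: f^λ = n! / Π hook(c), product over all cells c of the Young diagram. For λ = (4, 4, 3, 3, 2, 2, 2, 1, 1), n = 22 boxes. Hook lengths by row (left-to-right, top-to-bottom): [12, 9, 5, 2]; [11, 8, 4, 1]; [9, 6, 2]; [8, 5, 1]; [6, 3]; [5, 2]; [4, 1]; [2]; [1]. Product of hooks = 2364899328000. So f^λ = 22! / 2364899328000 = 1124000727777607680000 / 2364899328000 = 475284810.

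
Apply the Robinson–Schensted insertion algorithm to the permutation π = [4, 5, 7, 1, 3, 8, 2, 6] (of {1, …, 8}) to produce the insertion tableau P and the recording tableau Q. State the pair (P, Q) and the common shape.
P = [1, 2, 6, 8] / [3, 5, 7] / [4];  Q = [1, 2, 3, 6] / [4, 5, 8] / [7];  common shape = (4, 3, 1)

Row-insert the values π_1, π_2, … into P one at a time, bumping the leftmost entry strictly greater than the inserted value down to the next row. The recording tableau Q records, in position (i, j), the step at which that cell was added to P.
  Insert 4 (step 1): P = [4];  Q = [1]
  Insert 5 (step 2): P = [4, 5];  Q = [1, 2]
  Insert 7 (step 3): P = [4, 5, 7];  Q = [1, 2, 3]
  Insert 1 (step 4): P = [1, 5, 7] / [4];  Q = [1, 2, 3] / [4]
  Insert 3 (step 5): P = [1, 3, 7] / [4, 5];  Q = [1, 2, 3] / [4, 5]
  Insert 8 (step 6): P = [1, 3, 7, 8] / [4, 5];  Q = [1, 2, 3, 6] / [4, 5]
  Insert 2 (step 7): P = [1, 2, 7, 8] / [3, 5] / [4];  Q = [1, 2, 3, 6] / [4, 5] / [7]
  Insert 6 (step 8): P = [1, 2, 6, 8] / [3, 5, 7] / [4];  Q = [1, 2, 3, 6] / [4, 5, 8] / [7]
Final shape: (4, 3, 1).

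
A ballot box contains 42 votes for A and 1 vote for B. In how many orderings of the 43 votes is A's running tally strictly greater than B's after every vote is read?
Strict-lead orderings = 41

Total orderings of the 43 votes with 42 for A: C(43, 42) = 43. By the Bertrand ballot formula (Cycle Lemma / reflection principle), the number of orderings in which A is strictly ahead of B throughout is (p − q)/(p + q) · C(p + q, p) = (42 − 1)/(42 + 1) · 43 = 41.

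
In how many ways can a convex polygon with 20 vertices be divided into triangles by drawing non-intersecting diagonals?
C_18 = 477638700

These polygon triangulations are counted by the Catalan number C_n = (1/(n + 1)) · C(2n, n). For n = 18: C_18 = (1/19) · C(36, 18) = 9075135300/19 = 477638700.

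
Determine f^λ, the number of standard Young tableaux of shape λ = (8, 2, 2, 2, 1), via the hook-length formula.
# SYT of shape (8, 2, 2, 2, 1) = 42042

Hook-length formula: f^λ = n! / Π hook(c), product over all cells c of the Young diagram. For λ = (8, 2, 2, 2, 1), n = 15 boxes. Hook lengths by row (left-to-right, top-to-bottom): [12, 10, 6, 5, 4, 3, 2, 1]; [5, 3]; [4, 2]; [3, 1]; [1]. Product of hooks = 31104000. So f^λ = 15! / 31104000 = 1307674368000 / 31104000 = 42042.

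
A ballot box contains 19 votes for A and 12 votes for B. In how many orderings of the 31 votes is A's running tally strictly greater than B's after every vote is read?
Strict-lead orderings = 31865925

Total orderings of the 31 votes with 19 for A: C(31, 19) = 141120525. By the Bertrand ballot formula (Cycle Lemma / reflection principle), the number of orderings in which A is strictly ahead of B throughout is (p − q)/(p + q) · C(p + q, p) = (19 − 12)/(19 + 12) · 141120525 = 31865925.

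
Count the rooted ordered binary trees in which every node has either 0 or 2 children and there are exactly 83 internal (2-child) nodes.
C_83 = 68854441132780194707888052034668647142985206100

These full binary trees are counted by the Catalan number C_n = (1/(n + 1)) · C(2n, n). For n = 83: C_83 = (1/84) · C(166, 83) = 5783773055153536355462596370912166360010757312400/84 = 68854441132780194707888052034668647142985206100.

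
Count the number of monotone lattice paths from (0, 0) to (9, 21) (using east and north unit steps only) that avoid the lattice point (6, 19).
Number of paths = 12536150

Total paths from (0, 0) to (9, 21): C(30, 9) = 14307150. Paths through (6, 19): (paths (0, 0) → (6, 19)) × (paths (6, 19) → (9, 21)) = C(25, 6) · C(5, 3) = 177100 · 10 = 1771000. Avoidance count = 14307150 − 1771000 = 12536150.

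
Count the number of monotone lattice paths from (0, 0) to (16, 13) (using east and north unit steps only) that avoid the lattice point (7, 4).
Number of paths = 51819315

Total paths from (0, 0) to (16, 13): C(29, 16) = 67863915. Paths through (7, 4): (paths (0, 0) → (7, 4)) × (paths (7, 4) → (16, 13)) = C(11, 7) · C(18, 9) = 330 · 48620 = 16044600. Avoidance count = 67863915 − 16044600 = 51819315.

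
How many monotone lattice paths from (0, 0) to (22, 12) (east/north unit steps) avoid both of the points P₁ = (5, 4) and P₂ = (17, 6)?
Number of paths = 370735368

Inclusion–exclusion. Total paths: C(34, 22) = 548354040. Through P₁: C(9, 5)·C(25, 17) = 136278450. Through P₂: C(23, 17)·C(11, 5) = 46637514. Since P₁ is strictly southwest of P₂, a monotone path through both must visit P₁ then P₂; paths through both = C(9, 5)·C(14, 12)·C(11, 5) = 5297292. Avoid both = 548354040 − 136278450 − 46637514 + 5297292 = 370735368.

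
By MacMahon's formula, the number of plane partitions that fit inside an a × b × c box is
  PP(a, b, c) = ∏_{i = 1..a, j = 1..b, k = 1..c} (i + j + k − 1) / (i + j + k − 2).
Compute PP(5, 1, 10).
PP(5, 1, 10) = 3003

Evaluate the triple product over i = 1..5, j = 1..1, k = 1..10. The factors are (2/1) · (3/2) · (4/3) · (5/4) · (6/5) · (7/6) · (8/7) · (9/8) · … (50 factors total). The numerators and denominators telescope so the product is an integer; carrying out the multiplication exactly gives PP(5, 1, 10) = 3003.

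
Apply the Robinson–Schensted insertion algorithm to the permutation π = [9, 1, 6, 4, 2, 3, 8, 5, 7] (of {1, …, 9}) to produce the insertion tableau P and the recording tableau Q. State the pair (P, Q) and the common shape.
P = [1, 2, 3, 5, 7] / [4, 8] / [6] / [9];  Q = [1, 3, 6, 7, 9] / [2, 8] / [4] / [5];  common shape = (5, 2, 1, 1)

Row-insert the values π_1, π_2, … into P one at a time, bumping the leftmost entry strictly greater than the inserted value down to the next row. The recording tableau Q records, in position (i, j), the step at which that cell was added to P.
  Insert 9 (step 1): P = [9];  Q = [1]
  Insert 1 (step 2): P = [1] / [9];  Q = [1] / [2]
  Insert 6 (step 3): P = [1, 6] / [9];  Q = [1, 3] / [2]
  Insert 4 (step 4): P = [1, 4] / [6] / [9];  Q = [1, 3] / [2] / [4]
  Insert 2 (step 5): P = [1, 2] / [4] / [6] / [9];  Q = [1, 3] / [2] / [4] / [5]
  Insert 3 (step 6): P = [1, 2, 3] / [4] / [6] / [9];  Q = [1, 3, 6] / [2] / [4] / [5]
  Insert 8 (step 7): P = [1, 2, 3, 8] / [4] / [6] / [9];  Q = [1, 3, 6, 7] / [2] / [4] / [5]
  Insert 5 (step 8): P = [1, 2, 3, 5] / [4, 8] / [6] / [9];  Q = [1, 3, 6, 7] / [2, 8] / [4] / [5]
  Insert 7 (step 9): P = [1, 2, 3, 5, 7] / [4, 8] / [6] / [9];  Q = [1, 3, 6, 7, 9] / [2, 8] / [4] / [5]
Final shape: (5, 2, 1, 1).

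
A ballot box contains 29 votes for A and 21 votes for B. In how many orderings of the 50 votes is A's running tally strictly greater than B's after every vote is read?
Strict-lead orderings = 10772391370048

Total orderings of the 50 votes with 29 for A: C(50, 29) = 67327446062800. By the Bertrand ballot formula (Cycle Lemma / reflection principle), the number of orderings in which A is strictly ahead of B throughout is (p − q)/(p + q) · C(p + q, p) = (29 − 21)/(29 + 21) · 67327446062800 = 10772391370048.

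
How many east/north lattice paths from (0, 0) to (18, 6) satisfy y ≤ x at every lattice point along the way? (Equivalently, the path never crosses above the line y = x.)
Number of paths = 92092

By the reflection principle (André's argument), the number of monotone paths to (18, 6) with n ≤ m that never go above y = x is C(24, 18) − C(24, 19) = 134596 − 42504 = 92092.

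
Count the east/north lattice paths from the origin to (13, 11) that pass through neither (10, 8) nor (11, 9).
Number of paths = 1138320

Inclusion–exclusion. Total paths: C(24, 13) = 2496144. Through P₁: C(18, 10)·C(6, 3) = 875160. Through P₂: C(20, 11)·C(4, 2) = 1007760. Since P₁ is strictly southwest of P₂, a monotone path through both must visit P₁ then P₂; paths through both = C(18, 10)·C(2, 1)·C(4, 2) = 525096. Avoid both = 2496144 − 875160 − 1007760 + 525096 = 1138320.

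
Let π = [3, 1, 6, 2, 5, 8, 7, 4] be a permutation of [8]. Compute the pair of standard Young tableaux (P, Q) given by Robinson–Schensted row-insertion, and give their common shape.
P = [1, 2, 4, 7] / [3, 5, 8] / [6];  Q = [1, 3, 5, 6] / [2, 4, 7] / [8];  common shape = (4, 3, 1)

Row-insert the values π_1, π_2, … into P one at a time, bumping the leftmost entry strictly greater than the inserted value down to the next row. The recording tableau Q records, in position (i, j), the step at which that cell was added to P.
  Insert 3 (step 1): P = [3];  Q = [1]
  Insert 1 (step 2): P = [1] / [3];  Q = [1] / [2]
  Insert 6 (step 3): P = [1, 6] / [3];  Q = [1, 3] / [2]
  Insert 2 (step 4): P = [1, 2] / [3, 6];  Q = [1, 3] / [2, 4]
  Insert 5 (step 5): P = [1, 2, 5] / [3, 6];  Q = [1, 3, 5] / [2, 4]
  Insert 8 (step 6): P = [1, 2, 5, 8] / [3, 6];  Q = [1, 3, 5, 6] / [2, 4]
  Insert 7 (step 7): P = [1, 2, 5, 7] / [3, 6, 8];  Q = [1, 3, 5, 6] / [2, 4, 7]
  Insert 4 (step 8): P = [1, 2, 4, 7] / [3, 5, 8] / [6];  Q = [1, 3, 5, 6] / [2, 4, 7] / [8]
Final shape: (4, 3, 1).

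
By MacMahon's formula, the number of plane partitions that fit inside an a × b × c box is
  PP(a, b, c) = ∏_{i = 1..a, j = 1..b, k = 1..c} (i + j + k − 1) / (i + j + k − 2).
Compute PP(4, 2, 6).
PP(4, 2, 6) = 13860

Evaluate the triple product over i = 1..4, j = 1..2, k = 1..6. The factors are (2/1) · (3/2) · (4/3) · (5/4) · (6/5) · (7/6) · (3/2) · (4/3) · … (48 factors total). The numerators and denominators telescope so the product is an integer; carrying out the multiplication exactly gives PP(4, 2, 6) = 13860.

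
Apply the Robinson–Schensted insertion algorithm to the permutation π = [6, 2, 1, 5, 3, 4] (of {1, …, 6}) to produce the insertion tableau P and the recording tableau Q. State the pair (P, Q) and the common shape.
P = [1, 3, 4] / [2, 5] / [6];  Q = [1, 4, 6] / [2, 5] / [3];  common shape = (3, 2, 1)

Row-insert the values π_1, π_2, … into P one at a time, bumping the leftmost entry strictly greater than the inserted value down to the next row. The recording tableau Q records, in position (i, j), the step at which that cell was added to P.
  Insert 6 (step 1): P = [6];  Q = [1]
  Insert 2 (step 2): P = [2] / [6];  Q = [1] / [2]
  Insert 1 (step 3): P = [1] / [2] / [6];  Q = [1] / [2] / [3]
  Insert 5 (step 4): P = [1, 5] / [2] / [6];  Q = [1, 4] / [2] / [3]
  Insert 3 (step 5): P = [1, 3] / [2, 5] / [6];  Q = [1, 4] / [2, 5] / [3]
  Insert 4 (step 6): P = [1, 3, 4] / [2, 5] / [6];  Q = [1, 4, 6] / [2, 5] / [3]
Final shape: (3, 2, 1).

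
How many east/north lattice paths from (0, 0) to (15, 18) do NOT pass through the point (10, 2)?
Number of paths = 1035815286

Total paths from (0, 0) to (15, 18): C(33, 15) = 1037158320. Paths through (10, 2): (paths (0, 0) → (10, 2)) × (paths (10, 2) → (15, 18)) = C(12, 10) · C(21, 5) = 66 · 20349 = 1343034. Avoidance count = 1037158320 − 1343034 = 1035815286.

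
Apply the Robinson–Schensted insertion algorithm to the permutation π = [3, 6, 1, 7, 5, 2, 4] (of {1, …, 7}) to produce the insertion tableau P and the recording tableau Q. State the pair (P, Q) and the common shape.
P = [1, 2, 4] / [3, 5, 7] / [6];  Q = [1, 2, 4] / [3, 5, 7] / [6];  common shape = (3, 3, 1)

Row-insert the values π_1, π_2, … into P one at a time, bumping the leftmost entry strictly greater than the inserted value down to the next row. The recording tableau Q records, in position (i, j), the step at which that cell was added to P.
  Insert 3 (step 1): P = [3];  Q = [1]
  Insert 6 (step 2): P = [3, 6];  Q = [1, 2]
  Insert 1 (step 3): P = [1, 6] / [3];  Q = [1, 2] / [3]
  Insert 7 (step 4): P = [1, 6, 7] / [3];  Q = [1, 2, 4] / [3]
  Insert 5 (step 5): P = [1, 5, 7] / [3, 6];  Q = [1, 2, 4] / [3, 5]
  Insert 2 (step 6): P = [1, 2, 7] / [3, 5] / [6];  Q = [1, 2, 4] / [3, 5] / [6]
  Insert 4 (step 7): P = [1, 2, 4] / [3, 5, 7] / [6];  Q = [1, 2, 4] / [3, 5, 7] / [6]
Final shape: (3, 3, 1).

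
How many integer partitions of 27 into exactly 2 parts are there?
p(27, 2 parts) = 13

Partitions of n into exactly k parts are in bijection with partitions of n − k into at most k parts (subtract 1 from each part). So p(27, exactly 2) = p(25, parts ≤ 2). Computing via the recurrence p(m, j) = p(m, j−1) + p(m−j, j) gives 13.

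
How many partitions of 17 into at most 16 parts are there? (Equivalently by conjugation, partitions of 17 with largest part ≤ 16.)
p(17, parts ≤ 16) = 296

Use the recurrence p(n, m) = p(n, m−1) + p(n−m, m): either the largest part is < m (count p(n, m−1)) or the largest part is exactly m (remove one copy of m, count p(n−m, m)). With p(0, ·) = 1 this gives p(17, parts ≤ 16) = 296. (By conjugating Young diagrams, this also counts partitions of 17 into at most 16 parts.)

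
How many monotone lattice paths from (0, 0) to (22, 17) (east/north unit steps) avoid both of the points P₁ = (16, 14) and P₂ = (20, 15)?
Number of paths = 23680634400

Inclusion–exclusion. Total paths: C(39, 22) = 51021117810. Through P₁: C(30, 16)·C(9, 6) = 12215504700. Through P₂: C(35, 20)·C(4, 2) = 19487658960. Since P₁ is strictly southwest of P₂, a monotone path through both must visit P₁ then P₂; paths through both = C(30, 16)·C(5, 4)·C(4, 2) = 4362680250. Avoid both = 51021117810 − 12215504700 − 19487658960 + 4362680250 = 23680634400.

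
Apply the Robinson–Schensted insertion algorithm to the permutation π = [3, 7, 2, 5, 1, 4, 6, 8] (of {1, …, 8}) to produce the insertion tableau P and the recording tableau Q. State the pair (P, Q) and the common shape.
P = [1, 4, 6, 8] / [2, 5] / [3, 7];  Q = [1, 2, 7, 8] / [3, 4] / [5, 6];  common shape = (4, 2, 2)

Row-insert the values π_1, π_2, … into P one at a time, bumping the leftmost entry strictly greater than the inserted value down to the next row. The recording tableau Q records, in position (i, j), the step at which that cell was added to P.
  Insert 3 (step 1): P = [3];  Q = [1]
  Insert 7 (step 2): P = [3, 7];  Q = [1, 2]
  Insert 2 (step 3): P = [2, 7] / [3];  Q = [1, 2] / [3]
  Insert 5 (step 4): P = [2, 5] / [3, 7];  Q = [1, 2] / [3, 4]
  Insert 1 (step 5): P = [1, 5] / [2, 7] / [3];  Q = [1, 2] / [3, 4] / [5]
  Insert 4 (step 6): P = [1, 4] / [2, 5] / [3, 7];  Q = [1, 2] / [3, 4] / [5, 6]
  Insert 6 (step 7): P = [1, 4, 6] / [2, 5] / [3, 7];  Q = [1, 2, 7] / [3, 4] / [5, 6]
  Insert 8 (step 8): P = [1, 4, 6, 8] / [2, 5] / [3, 7];  Q = [1, 2, 7, 8] / [3, 4] / [5, 6]
Final shape: (4, 2, 2).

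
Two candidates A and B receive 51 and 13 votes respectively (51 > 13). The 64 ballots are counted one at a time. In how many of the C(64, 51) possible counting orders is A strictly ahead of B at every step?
Strict-lead orderings = 7800009919758

Total orderings of the 64 votes with 51 for A: C(64, 51) = 13136858812224. By the Bertrand ballot formula (Cycle Lemma / reflection principle), the number of orderings in which A is strictly ahead of B throughout is (p − q)/(p + q) · C(p + q, p) = (51 − 13)/(51 + 13) · 13136858812224 = 7800009919758.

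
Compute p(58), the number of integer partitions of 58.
p(58) = 715220

Compute p(n) via the recurrence p(n, m) = p(n, m−1) + p(n−m, m), where p(n, m) counts partitions of n with all parts ≤ m and p(n) = p(n, n). The base cases are p(0, m) = 1 and p(n, 0) = 0 for n > 0. Filling the table yields p(58) = 715220. (Euler's pentagonal recurrence is an alternative.)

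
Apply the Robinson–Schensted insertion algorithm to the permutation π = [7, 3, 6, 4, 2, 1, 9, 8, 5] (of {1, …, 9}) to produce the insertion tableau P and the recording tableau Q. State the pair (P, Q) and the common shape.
P = [1, 4, 5] / [2, 8] / [3, 9] / [6] / [7];  Q = [1, 3, 7] / [2, 8] / [4, 9] / [5] / [6];  common shape = (3, 2, 2, 1, 1)

Row-insert the values π_1, π_2, … into P one at a time, bumping the leftmost entry strictly greater than the inserted value down to the next row. The recording tableau Q records, in position (i, j), the step at which that cell was added to P.
  Insert 7 (step 1): P = [7];  Q = [1]
  Insert 3 (step 2): P = [3] / [7];  Q = [1] / [2]
  Insert 6 (step 3): P = [3, 6] / [7];  Q = [1, 3] / [2]
  Insert 4 (step 4): P = [3, 4] / [6] / [7];  Q = [1, 3] / [2] / [4]
  Insert 2 (step 5): P = [2, 4] / [3] / [6] / [7];  Q = [1, 3] / [2] / [4] / [5]
  Insert 1 (step 6): P = [1, 4] / [2] / [3] / [6] / [7];  Q = [1, 3] / [2] / [4] / [5] / [6]
  Insert 9 (step 7): P = [1, 4, 9] / [2] / [3] / [6] / [7];  Q = [1, 3, 7] / [2] / [4] / [5] / [6]
  Insert 8 (step 8): P = [1, 4, 8] / [2, 9] / [3] / [6] / [7];  Q = [1, 3, 7] / [2, 8] / [4] / [5] / [6]
  Insert 5 (step 9): P = [1, 4, 5] / [2, 8] / [3, 9] / [6] / [7];  Q = [1, 3, 7] / [2, 8] / [4, 9] / [5] / [6]
Final shape: (3, 2, 2, 1, 1).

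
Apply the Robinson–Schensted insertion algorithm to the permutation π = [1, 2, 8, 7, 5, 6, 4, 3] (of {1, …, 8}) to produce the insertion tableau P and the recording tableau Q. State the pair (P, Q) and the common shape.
P = [1, 2, 3, 6] / [4] / [5] / [7] / [8];  Q = [1, 2, 3, 6] / [4] / [5] / [7] / [8];  common shape = (4, 1, 1, 1, 1)

Row-insert the values π_1, π_2, … into P one at a time, bumping the leftmost entry strictly greater than the inserted value down to the next row. The recording tableau Q records, in position (i, j), the step at which that cell was added to P.
  Insert 1 (step 1): P = [1];  Q = [1]
  Insert 2 (step 2): P = [1, 2];  Q = [1, 2]
  Insert 8 (step 3): P = [1, 2, 8];  Q = [1, 2, 3]
  Insert 7 (step 4): P = [1, 2, 7] / [8];  Q = [1, 2, 3] / [4]
  Insert 5 (step 5): P = [1, 2, 5] / [7] / [8];  Q = [1, 2, 3] / [4] / [5]
  Insert 6 (step 6): P = [1, 2, 5, 6] / [7] / [8];  Q = [1, 2, 3, 6] / [4] / [5]
  Insert 4 (step 7): P = [1, 2, 4, 6] / [5] / [7] / [8];  Q = [1, 2, 3, 6] / [4] / [5] / [7]
  Insert 3 (step 8): P = [1, 2, 3, 6] / [4] / [5] / [7] / [8];  Q = [1, 2, 3, 6] / [4] / [5] / [7] / [8]
Final shape: (4, 1, 1, 1, 1).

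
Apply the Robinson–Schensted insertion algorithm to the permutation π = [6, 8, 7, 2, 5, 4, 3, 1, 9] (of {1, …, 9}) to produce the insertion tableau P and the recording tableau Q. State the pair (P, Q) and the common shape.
P = [1, 3, 9] / [2, 7] / [4] / [5] / [6] / [8];  Q = [1, 2, 9] / [3, 5] / [4] / [6] / [7] / [8];  common shape = (3, 2, 1, 1, 1, 1)

Row-insert the values π_1, π_2, … into P one at a time, bumping the leftmost entry strictly greater than the inserted value down to the next row. The recording tableau Q records, in position (i, j), the step at which that cell was added to P.
  Insert 6 (step 1): P = [6];  Q = [1]
  Insert 8 (step 2): P = [6, 8];  Q = [1, 2]
  Insert 7 (step 3): P = [6, 7] / [8];  Q = [1, 2] / [3]
  Insert 2 (step 4): P = [2, 7] / [6] / [8];  Q = [1, 2] / [3] / [4]
  Insert 5 (step 5): P = [2, 5] / [6, 7] / [8];  Q = [1, 2] / [3, 5] / [4]
  Insert 4 (step 6): P = [2, 4] / [5, 7] / [6] / [8];  Q = [1, 2] / [3, 5] / [4] / [6]
  Insert 3 (step 7): P = [2, 3] / [4, 7] / [5] / [6] / [8];  Q = [1, 2] / [3, 5] / [4] / [6] / [7]
  Insert 1 (step 8): P = [1, 3] / [2, 7] / [4] / [5] / [6] / [8];  Q = [1, 2] / [3, 5] / [4] / [6] / [7] / [8]
  Insert 9 (step 9): P = [1, 3, 9] / [2, 7] / [4] / [5] / [6] / [8];  Q = [1, 2, 9] / [3, 5] / [4] / [6] / [7] / [8]
Final shape: (3, 2, 1, 1, 1, 1).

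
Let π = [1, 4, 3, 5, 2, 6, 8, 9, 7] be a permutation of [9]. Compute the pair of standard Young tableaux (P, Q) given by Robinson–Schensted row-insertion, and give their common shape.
P = [1, 2, 5, 6, 7, 9] / [3, 8] / [4];  Q = [1, 2, 4, 6, 7, 8] / [3, 9] / [5];  common shape = (6, 2, 1)

Row-insert the values π_1, π_2, … into P one at a time, bumping the leftmost entry strictly greater than the inserted value down to the next row. The recording tableau Q records, in position (i, j), the step at which that cell was added to P.
  Insert 1 (step 1): P = [1];  Q = [1]
  Insert 4 (step 2): P = [1, 4];  Q = [1, 2]
  Insert 3 (step 3): P = [1, 3] / [4];  Q = [1, 2] / [3]
  Insert 5 (step 4): P = [1, 3, 5] / [4];  Q = [1, 2, 4] / [3]
  Insert 2 (step 5): P = [1, 2, 5] / [3] / [4];  Q = [1, 2, 4] / [3] / [5]
  Insert 6 (step 6): P = [1, 2, 5, 6] / [3] / [4];  Q = [1, 2, 4, 6] / [3] / [5]
  Insert 8 (step 7): P = [1, 2, 5, 6, 8] / [3] / [4];  Q = [1, 2, 4, 6, 7] / [3] / [5]
  Insert 9 (step 8): P = [1, 2, 5, 6, 8, 9] / [3] / [4];  Q = [1, 2, 4, 6, 7, 8] / [3] / [5]
  Insert 7 (step 9): P = [1, 2, 5, 6, 7, 9] / [3, 8] / [4];  Q = [1, 2, 4, 6, 7, 8] / [3, 9] / [5]
Final shape: (6, 2, 1).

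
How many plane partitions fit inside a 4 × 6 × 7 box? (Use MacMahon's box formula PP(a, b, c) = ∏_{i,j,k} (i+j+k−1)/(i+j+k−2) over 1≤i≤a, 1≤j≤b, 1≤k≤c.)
PP(4, 6, 7) = 12544848030

Evaluate the triple product over i = 1..4, j = 1..6, k = 1..7. The factors are (2/1) · (3/2) · (4/3) · (5/4) · (6/5) · (7/6) · (8/7) · (3/2) · … (168 factors total). The numerators and denominators telescope so the product is an integer; carrying out the multiplication exactly gives PP(4, 6, 7) = 12544848030.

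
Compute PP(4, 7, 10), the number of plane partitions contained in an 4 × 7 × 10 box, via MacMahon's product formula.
PP(4, 7, 10) = 69951472754592

Evaluate the triple product over i = 1..4, j = 1..7, k = 1..10. The factors are (2/1) · (3/2) · (4/3) · (5/4) · (6/5) · (7/6) · (8/7) · (9/8) · … (280 factors total). The numerators and denominators telescope so the product is an integer; carrying out the multiplication exactly gives PP(4, 7, 10) = 69951472754592.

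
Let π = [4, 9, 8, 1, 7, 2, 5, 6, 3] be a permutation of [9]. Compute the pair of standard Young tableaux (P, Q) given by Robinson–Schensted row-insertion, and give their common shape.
P = [1, 2, 3, 6] / [4, 5] / [7] / [8] / [9];  Q = [1, 2, 7, 8] / [3, 5] / [4] / [6] / [9];  common shape = (4, 2, 1, 1, 1)

Row-insert the values π_1, π_2, … into P one at a time, bumping the leftmost entry strictly greater than the inserted value down to the next row. The recording tableau Q records, in position (i, j), the step at which that cell was added to P.
  Insert 4 (step 1): P = [4];  Q = [1]
  Insert 9 (step 2): P = [4, 9];  Q = [1, 2]
  Insert 8 (step 3): P = [4, 8] / [9];  Q = [1, 2] / [3]
  Insert 1 (step 4): P = [1, 8] / [4] / [9];  Q = [1, 2] / [3] / [4]
  Insert 7 (step 5): P = [1, 7] / [4, 8] / [9];  Q = [1, 2] / [3, 5] / [4]
  Insert 2 (step 6): P = [1, 2] / [4, 7] / [8] / [9];  Q = [1, 2] / [3, 5] / [4] / [6]
  Insert 5 (step 7): P = [1, 2, 5] / [4, 7] / [8] / [9];  Q = [1, 2, 7] / [3, 5] / [4] / [6]
  Insert 6 (step 8): P = [1, 2, 5, 6] / [4, 7] / [8] / [9];  Q = [1, 2, 7, 8] / [3, 5] / [4] / [6]
  Insert 3 (step 9): P = [1, 2, 3, 6] / [4, 5] / [7] / [8] / [9];  Q = [1, 2, 7, 8] / [3, 5] / [4] / [6] / [9]
Final shape: (4, 2, 1, 1, 1).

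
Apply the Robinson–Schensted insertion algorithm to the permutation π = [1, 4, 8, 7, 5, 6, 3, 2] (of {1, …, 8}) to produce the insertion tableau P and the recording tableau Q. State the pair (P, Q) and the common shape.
P = [1, 2, 5, 6] / [3] / [4] / [7] / [8];  Q = [1, 2, 3, 6] / [4] / [5] / [7] / [8];  common shape = (4, 1, 1, 1, 1)

Row-insert the values π_1, π_2, … into P one at a time, bumping the leftmost entry strictly greater than the inserted value down to the next row. The recording tableau Q records, in position (i, j), the step at which that cell was added to P.
  Insert 1 (step 1): P = [1];  Q = [1]
  Insert 4 (step 2): P = [1, 4];  Q = [1, 2]
  Insert 8 (step 3): P = [1, 4, 8];  Q = [1, 2, 3]
  Insert 7 (step 4): P = [1, 4, 7] / [8];  Q = [1, 2, 3] / [4]
  Insert 5 (step 5): P = [1, 4, 5] / [7] / [8];  Q = [1, 2, 3] / [4] / [5]
  Insert 6 (step 6): P = [1, 4, 5, 6] / [7] / [8];  Q = [1, 2, 3, 6] / [4] / [5]
  Insert 3 (step 7): P = [1, 3, 5, 6] / [4] / [7] / [8];  Q = [1, 2, 3, 6] / [4] / [5] / [7]
  Insert 2 (step 8): P = [1, 2, 5, 6] / [3] / [4] / [7] / [8];  Q = [1, 2, 3, 6] / [4] / [5] / [7] / [8]
Final shape: (4, 1, 1, 1, 1).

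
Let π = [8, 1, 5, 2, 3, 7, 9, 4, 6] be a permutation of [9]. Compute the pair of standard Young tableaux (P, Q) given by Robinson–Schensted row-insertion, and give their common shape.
P = [1, 2, 3, 4, 6] / [5, 7, 9] / [8];  Q = [1, 3, 5, 6, 7] / [2, 8, 9] / [4];  common shape = (5, 3, 1)

Row-insert the values π_1, π_2, … into P one at a time, bumping the leftmost entry strictly greater than the inserted value down to the next row. The recording tableau Q records, in position (i, j), the step at which that cell was added to P.
  Insert 8 (step 1): P = [8];  Q = [1]
  Insert 1 (step 2): P = [1] / [8];  Q = [1] / [2]
  Insert 5 (step 3): P = [1, 5] / [8];  Q = [1, 3] / [2]
  Insert 2 (step 4): P = [1, 2] / [5] / [8];  Q = [1, 3] / [2] / [4]
  Insert 3 (step 5): P = [1, 2, 3] / [5] / [8];  Q = [1, 3, 5] / [2] / [4]
  Insert 7 (step 6): P = [1, 2, 3, 7] / [5] / [8];  Q = [1, 3, 5, 6] / [2] / [4]
  Insert 9 (step 7): P = [1, 2, 3, 7, 9] / [5] / [8];  Q = [1, 3, 5, 6, 7] / [2] / [4]
  Insert 4 (step 8): P = [1, 2, 3, 4, 9] / [5, 7] / [8];  Q = [1, 3, 5, 6, 7] / [2, 8] / [4]
  Insert 6 (step 9): P = [1, 2, 3, 4, 6] / [5, 7, 9] / [8];  Q = [1, 3, 5, 6, 7] / [2, 8, 9] / [4]
Final shape: (5, 3, 1).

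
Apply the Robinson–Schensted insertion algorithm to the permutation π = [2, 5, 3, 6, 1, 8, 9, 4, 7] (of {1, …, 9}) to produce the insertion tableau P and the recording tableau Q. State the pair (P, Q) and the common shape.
P = [1, 3, 4, 7, 9] / [2, 6, 8] / [5];  Q = [1, 2, 4, 6, 7] / [3, 8, 9] / [5];  common shape = (5, 3, 1)

Row-insert the values π_1, π_2, … into P one at a time, bumping the leftmost entry strictly greater than the inserted value down to the next row. The recording tableau Q records, in position (i, j), the step at which that cell was added to P.
  Insert 2 (step 1): P = [2];  Q = [1]
  Insert 5 (step 2): P = [2, 5];  Q = [1, 2]
  Insert 3 (step 3): P = [2, 3] / [5];  Q = [1, 2] / [3]
  Insert 6 (step 4): P = [2, 3, 6] / [5];  Q = [1, 2, 4] / [3]
  Insert 1 (step 5): P = [1, 3, 6] / [2] / [5];  Q = [1, 2, 4] / [3] / [5]
  Insert 8 (step 6): P = [1, 3, 6, 8] / [2] / [5];  Q = [1, 2, 4, 6] / [3] / [5]
  Insert 9 (step 7): P = [1, 3, 6, 8, 9] / [2] / [5];  Q = [1, 2, 4, 6, 7] / [3] / [5]
  Insert 4 (step 8): P = [1, 3, 4, 8, 9] / [2, 6] / [5];  Q = [1, 2, 4, 6, 7] / [3, 8] / [5]
  Insert 7 (step 9): P = [1, 3, 4, 7, 9] / [2, 6, 8] / [5];  Q = [1, 2, 4, 6, 7] / [3, 8, 9] / [5]
Final shape: (5, 3, 1).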